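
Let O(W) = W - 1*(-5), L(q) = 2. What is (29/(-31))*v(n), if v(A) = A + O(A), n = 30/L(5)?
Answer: -1015/31 ≈ -32.742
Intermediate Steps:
n = 15 (n = 30/2 = 30*(½) = 15)
O(W) = 5 + W (O(W) = W + 5 = 5 + W)
v(A) = 5 + 2*A (v(A) = A + (5 + A) = 5 + 2*A)
(29/(-31))*v(n) = (29/(-31))*(5 + 2*15) = (29*(-1/31))*(5 + 30) = -29/31*35 = -1015/31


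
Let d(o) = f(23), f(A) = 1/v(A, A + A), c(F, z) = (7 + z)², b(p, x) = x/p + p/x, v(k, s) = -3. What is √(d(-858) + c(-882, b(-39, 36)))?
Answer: √598729/156 ≈ 4.9601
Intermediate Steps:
b(p, x) = p/x + x/p
f(A) = -⅓ (f(A) = 1/(-3) = -⅓)
d(o) = -⅓
√(d(-858) + c(-882, b(-39, 36))) = √(-⅓ + (7 + (-39/36 + 36/(-39)))²) = √(-⅓ + (7 + (-39*1/36 + 36*(-1/39)))²) = √(-⅓ + (7 + (-13/12 - 12/13))²) = √(-⅓ + (7 - 313/156)²) = √(-⅓ + (779/156)²) = √(-⅓ + 606841/24336) = √(598729/24336) = √598729/156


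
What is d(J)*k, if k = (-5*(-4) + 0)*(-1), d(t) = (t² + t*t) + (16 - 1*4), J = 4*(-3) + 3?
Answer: -3480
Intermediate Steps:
J = -9 (J = -12 + 3 = -9)
d(t) = 12 + 2*t² (d(t) = (t² + t²) + (16 - 4) = 2*t² + 12 = 12 + 2*t²)
k = -20 (k = (20 + 0)*(-1) = 20*(-1) = -20)
d(J)*k = (12 + 2*(-9)²)*(-20) = (12 + 2*81)*(-20) = (12 + 162)*(-20) = 174*(-20) = -3480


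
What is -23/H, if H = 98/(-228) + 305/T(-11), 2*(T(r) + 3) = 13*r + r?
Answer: 20976/3869 ≈ 5.4216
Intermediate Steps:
T(r) = -3 + 7*r (T(r) = -3 + (13*r + r)/2 = -3 + (14*r)/2 = -3 + 7*r)
H = -3869/912 (H = 98/(-228) + 305/(-3 + 7*(-11)) = 98*(-1/228) + 305/(-3 - 77) = -49/114 + 305/(-80) = -49/114 + 305*(-1/80) = -49/114 - 61/16 = -3869/912 ≈ -4.2423)
-23/H = -23/(-3869/912) = -23*(-912/3869) = 20976/3869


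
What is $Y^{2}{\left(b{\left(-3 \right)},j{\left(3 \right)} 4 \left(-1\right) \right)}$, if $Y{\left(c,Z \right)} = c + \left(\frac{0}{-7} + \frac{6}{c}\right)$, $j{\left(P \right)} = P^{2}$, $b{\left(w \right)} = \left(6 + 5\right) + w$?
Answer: $\frac{1225}{16} \approx 76.563$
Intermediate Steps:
$b{\left(w \right)} = 11 + w$
$Y{\left(c,Z \right)} = c + \frac{6}{c}$ ($Y{\left(c,Z \right)} = c + \left(0 \left(- \frac{1}{7}\right) + \frac{6}{c}\right) = c + \left(0 + \frac{6}{c}\right) = c + \frac{6}{c}$)
$Y^{2}{\left(b{\left(-3 \right)},j{\left(3 \right)} 4 \left(-1\right) \right)} = \left(\left(11 - 3\right) + \frac{6}{11 - 3}\right)^{2} = \left(8 + \frac{6}{8}\right)^{2} = \left(8 + 6 \cdot \frac{1}{8}\right)^{2} = \left(8 + \frac{3}{4}\right)^{2} = \left(\frac{35}{4}\right)^{2} = \frac{1225}{16}$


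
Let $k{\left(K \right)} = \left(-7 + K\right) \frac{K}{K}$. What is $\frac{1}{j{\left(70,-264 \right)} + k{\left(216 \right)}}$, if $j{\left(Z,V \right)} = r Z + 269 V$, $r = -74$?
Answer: $- \frac{1}{75987} \approx -1.316 \cdot 10^{-5}$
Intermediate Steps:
$j{\left(Z,V \right)} = - 74 Z + 269 V$
$k{\left(K \right)} = -7 + K$ ($k{\left(K \right)} = \left(-7 + K\right) 1 = -7 + K$)
$\frac{1}{j{\left(70,-264 \right)} + k{\left(216 \right)}} = \frac{1}{\left(\left(-74\right) 70 + 269 \left(-264\right)\right) + \left(-7 + 216\right)} = \frac{1}{\left(-5180 - 71016\right) + 209} = \frac{1}{-76196 + 209} = \frac{1}{-75987} = - \frac{1}{75987}$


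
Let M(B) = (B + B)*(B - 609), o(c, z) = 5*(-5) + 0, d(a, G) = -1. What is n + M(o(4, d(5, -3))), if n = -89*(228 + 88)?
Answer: 3576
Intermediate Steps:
o(c, z) = -25 (o(c, z) = -25 + 0 = -25)
M(B) = 2*B*(-609 + B) (M(B) = (2*B)*(-609 + B) = 2*B*(-609 + B))
n = -28124 (n = -89*316 = -28124)
n + M(o(4, d(5, -3))) = -28124 + 2*(-25)*(-609 - 25) = -28124 + 2*(-25)*(-634) = -28124 + 31700 = 3576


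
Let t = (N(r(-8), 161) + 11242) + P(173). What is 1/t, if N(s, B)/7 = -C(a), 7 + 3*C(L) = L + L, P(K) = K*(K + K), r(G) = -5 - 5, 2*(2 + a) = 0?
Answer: 3/213377 ≈ 1.4060e-5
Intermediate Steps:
a = -2 (a = -2 + (½)*0 = -2 + 0 = -2)
r(G) = -10
P(K) = 2*K² (P(K) = K*(2*K) = 2*K²)
C(L) = -7/3 + 2*L/3 (C(L) = -7/3 + (L + L)/3 = -7/3 + (2*L)/3 = -7/3 + 2*L/3)
N(s, B) = 77/3 (N(s, B) = 7*(-(-7/3 + (⅔)*(-2))) = 7*(-(-7/3 - 4/3)) = 7*(-1*(-11/3)) = 7*(11/3) = 77/3)
t = 213377/3 (t = (77/3 + 11242) + 2*173² = 33803/3 + 2*29929 = 33803/3 + 59858 = 213377/3 ≈ 71126.)
1/t = 1/(213377/3) = 3/213377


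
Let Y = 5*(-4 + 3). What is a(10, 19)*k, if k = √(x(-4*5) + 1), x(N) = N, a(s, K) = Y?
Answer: -5*I*√19 ≈ -21.794*I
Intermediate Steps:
Y = -5 (Y = 5*(-1) = -5)
a(s, K) = -5
k = I*√19 (k = √(-4*5 + 1) = √(-20 + 1) = √(-19) = I*√19 ≈ 4.3589*I)
a(10, 19)*k = -5*I*√19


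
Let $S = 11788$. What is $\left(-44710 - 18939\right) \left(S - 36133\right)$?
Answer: $1549534905$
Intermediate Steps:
$\left(-44710 - 18939\right) \left(S - 36133\right) = \left(-44710 - 18939\right) \left(11788 - 36133\right) = \left(-63649\right) \left(-24345\right) = 1549534905$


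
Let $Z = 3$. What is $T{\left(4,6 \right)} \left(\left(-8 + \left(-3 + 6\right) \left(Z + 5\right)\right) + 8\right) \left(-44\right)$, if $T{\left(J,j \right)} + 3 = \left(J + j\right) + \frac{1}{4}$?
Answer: $-7656$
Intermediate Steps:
$T{\left(J,j \right)} = - \frac{11}{4} + J + j$ ($T{\left(J,j \right)} = -3 + \left(\left(J + j\right) + \frac{1}{4}\right) = -3 + \left(\frac{1}{4} + J + j\right) = - \frac{11}{4} + J + j$)
$T{\left(4,6 \right)} \left(\left(-8 + \left(-3 + 6\right) \left(Z + 5\right)\right) + 8\right) \left(-44\right) = \left(- \frac{11}{4} + 4 + 6\right) \left(\left(-8 + \left(-3 + 6\right) \left(3 + 5\right)\right) + 8\right) \left(-44\right) = \frac{29 \left(\left(-8 + 3 \cdot 8\right) + 8\right)}{4} \left(-44\right) = \frac{29 \left(\left(-8 + 24\right) + 8\right)}{4} \left(-44\right) = \frac{29 \left(16 + 8\right)}{4} \left(-44\right) = \frac{29}{4} \cdot 24 \left(-44\right) = 174 \left(-44\right) = -7656$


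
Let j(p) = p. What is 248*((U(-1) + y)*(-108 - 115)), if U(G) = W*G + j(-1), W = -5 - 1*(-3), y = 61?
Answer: -3428848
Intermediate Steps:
W = -2 (W = -5 + 3 = -2)
U(G) = -1 - 2*G (U(G) = -2*G - 1 = -1 - 2*G)
248*((U(-1) + y)*(-108 - 115)) = 248*(((-1 - 2*(-1)) + 61)*(-108 - 115)) = 248*(((-1 + 2) + 61)*(-223)) = 248*((1 + 61)*(-223)) = 248*(62*(-223)) = 248*(-13826) = -3428848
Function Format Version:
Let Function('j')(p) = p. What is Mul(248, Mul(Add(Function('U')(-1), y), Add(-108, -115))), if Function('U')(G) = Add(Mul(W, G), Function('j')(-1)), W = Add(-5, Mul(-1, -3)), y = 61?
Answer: -3428848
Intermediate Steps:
W = -2 (W = Add(-5, 3) = -2)
Function('U')(G) = Add(-1, Mul(-2, G)) (Function('U')(G) = Add(Mul(-2, G), -1) = Add(-1, Mul(-2, G)))
Mul(248, Mul(Add(Function('U')(-1), y), Add(-108, -115))) = Mul(248, Mul(Add(Add(-1, Mul(-2, -1)), 61), Add(-108, -115))) = Mul(248, Mul(Add(Add(-1, 2), 61), -223)) = Mul(248, Mul(Add(1, 61), -223)) = Mul(248, Mul(62, -223)) = Mul(248, -13826) = -3428848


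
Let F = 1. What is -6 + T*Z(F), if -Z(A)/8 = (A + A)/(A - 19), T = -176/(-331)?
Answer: -16466/2979 ≈ -5.5274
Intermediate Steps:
T = 176/331 (T = -176*(-1/331) = 176/331 ≈ 0.53172)
Z(A) = -16*A/(-19 + A) (Z(A) = -8*(A + A)/(A - 19) = -8*2*A/(-19 + A) = -16*A/(-19 + A))
-6 + T*Z(F) = -6 + 176*(-16*1/(-19 + 1))/331 = -6 + 176*(-16*1/(-18))/331 = -6 + 176*(-16*1*(-1/18))/331 = -6 + (176/331)*(8/9) = -6 + 1408/2979 = -16466/2979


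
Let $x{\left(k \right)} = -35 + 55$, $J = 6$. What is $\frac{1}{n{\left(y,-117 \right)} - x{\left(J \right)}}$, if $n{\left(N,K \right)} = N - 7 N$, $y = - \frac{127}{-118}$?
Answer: $- \frac{59}{1561} \approx -0.037796$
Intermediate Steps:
$x{\left(k \right)} = 20$
$y = \frac{127}{118}$ ($y = \left(-127\right) \left(- \frac{1}{118}\right) = \frac{127}{118} \approx 1.0763$)
$n{\left(N,K \right)} = - 6 N$
$\frac{1}{n{\left(y,-117 \right)} - x{\left(J \right)}} = \frac{1}{\left(-6\right) \frac{127}{118} - 20} = \frac{1}{- \frac{381}{59} - 20} = \frac{1}{- \frac{1561}{59}} = - \frac{59}{1561}$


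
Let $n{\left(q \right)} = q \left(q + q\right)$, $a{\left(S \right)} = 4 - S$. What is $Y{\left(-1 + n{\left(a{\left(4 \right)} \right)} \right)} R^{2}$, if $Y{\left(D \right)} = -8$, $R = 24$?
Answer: $-4608$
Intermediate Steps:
$n{\left(q \right)} = 2 q^{2}$ ($n{\left(q \right)} = q 2 q = 2 q^{2}$)
$Y{\left(-1 + n{\left(a{\left(4 \right)} \right)} \right)} R^{2} = - 8 \cdot 24^{2} = \left(-8\right) 576 = -4608$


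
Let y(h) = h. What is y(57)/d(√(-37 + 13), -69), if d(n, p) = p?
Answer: -19/23 ≈ -0.82609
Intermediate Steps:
y(57)/d(√(-37 + 13), -69) = 57/(-69) = 57*(-1/69) = -19/23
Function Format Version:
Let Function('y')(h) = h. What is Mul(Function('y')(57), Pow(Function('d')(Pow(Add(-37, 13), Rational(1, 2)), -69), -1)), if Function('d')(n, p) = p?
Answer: Rational(-19, 23) ≈ -0.82609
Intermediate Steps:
Mul(Function('y')(57), Pow(Function('d')(Pow(Add(-37, 13), Rational(1, 2)), -69), -1)) = Mul(57, Pow(-69, -1)) = Mul(57, Rational(-1, 69)) = Rational(-19, 23)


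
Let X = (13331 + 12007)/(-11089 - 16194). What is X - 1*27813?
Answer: -758847417/27283 ≈ -27814.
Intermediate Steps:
X = -25338/27283 (X = 25338/(-27283) = 25338*(-1/27283) = -25338/27283 ≈ -0.92871)
X - 1*27813 = -25338/27283 - 1*27813 = -25338/27283 - 27813 = -758847417/27283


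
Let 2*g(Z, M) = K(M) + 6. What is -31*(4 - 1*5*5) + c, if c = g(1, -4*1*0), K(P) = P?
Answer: 654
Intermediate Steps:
g(Z, M) = 3 + M/2 (g(Z, M) = (M + 6)/2 = (6 + M)/2 = 3 + M/2)
c = 3 (c = 3 + (-4*1*0)/2 = 3 + (-4*0)/2 = 3 + (½)*0 = 3 + 0 = 3)
-31*(4 - 1*5*5) + c = -31*(4 - 1*5*5) + 3 = -31*(4 - 5*5) + 3 = -31*(4 - 1*25) + 3 = -31*(4 - 25) + 3 = -31*(-21) + 3 = 651 + 3 = 654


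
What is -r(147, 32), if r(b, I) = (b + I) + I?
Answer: -211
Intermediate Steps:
r(b, I) = b + 2*I (r(b, I) = (I + b) + I = b + 2*I)
-r(147, 32) = -(147 + 2*32) = -(147 + 64) = -1*211 = -211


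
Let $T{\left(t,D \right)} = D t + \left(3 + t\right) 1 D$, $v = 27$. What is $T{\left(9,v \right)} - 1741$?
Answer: $-1174$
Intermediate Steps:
$T{\left(t,D \right)} = D t + D \left(3 + t\right)$ ($T{\left(t,D \right)} = D t + \left(3 + t\right) D = D t + D \left(3 + t\right)$)
$T{\left(9,v \right)} - 1741 = 27 \left(3 + 2 \cdot 9\right) - 1741 = 27 \left(3 + 18\right) - 1741 = 27 \cdot 21 - 1741 = 567 - 1741 = -1174$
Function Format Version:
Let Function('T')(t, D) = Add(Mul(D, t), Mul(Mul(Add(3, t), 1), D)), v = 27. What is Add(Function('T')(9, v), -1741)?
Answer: -1174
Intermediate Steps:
Function('T')(t, D) = Add(Mul(D, t), Mul(D, Add(3, t))) (Function('T')(t, D) = Add(Mul(D, t), Mul(Add(3, t), D)) = Add(Mul(D, t), Mul(D, Add(3, t))))
Add(Function('T')(9, v), -1741) = Add(Mul(27, Add(3, Mul(2, 9))), -1741) = Add(Mul(27, Add(3, 18)), -1741) = Add(Mul(27, 21), -1741) = Add(567, -1741) = -1174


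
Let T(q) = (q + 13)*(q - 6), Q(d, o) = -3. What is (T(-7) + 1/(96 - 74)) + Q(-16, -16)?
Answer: -1781/22 ≈ -80.955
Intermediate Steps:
T(q) = (-6 + q)*(13 + q) (T(q) = (13 + q)*(-6 + q) = (-6 + q)*(13 + q))
(T(-7) + 1/(96 - 74)) + Q(-16, -16) = ((-78 + (-7)² + 7*(-7)) + 1/(96 - 74)) - 3 = ((-78 + 49 - 49) + 1/22) - 3 = (-78 + 1/22) - 3 = -1715/22 - 3 = -1781/22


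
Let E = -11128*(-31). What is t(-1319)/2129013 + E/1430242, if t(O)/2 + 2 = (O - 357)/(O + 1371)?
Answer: 4773232360106/19792524772449 ≈ 0.24116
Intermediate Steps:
E = 344968
t(O) = -4 + 2*(-357 + O)/(1371 + O) (t(O) = -4 + 2*((O - 357)/(O + 1371)) = -4 + 2*((-357 + O)/(1371 + O)) = -4 + 2*(-357 + O)/(1371 + O))
t(-1319)/2129013 + E/1430242 = (2*(-3099 - 1*(-1319))/(1371 - 1319))/2129013 + 344968/1430242 = (2*(-3099 + 1319)/52)*(1/2129013) + 344968*(1/1430242) = (2*(1/52)*(-1780))*(1/2129013) + 172484/715121 = -890/13*1/2129013 + 172484/715121 = -890/27677169 + 172484/715121 = 4773232360106/19792524772449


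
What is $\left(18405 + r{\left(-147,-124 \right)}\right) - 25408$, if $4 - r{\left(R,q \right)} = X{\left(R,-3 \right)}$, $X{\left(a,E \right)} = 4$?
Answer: $-7003$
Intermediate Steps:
$r{\left(R,q \right)} = 0$ ($r{\left(R,q \right)} = 4 - 4 = 0$)
$\left(18405 + r{\left(-147,-124 \right)}\right) - 25408 = \left(18405 + 0\right) - 25408 = 18405 - 25408 = -7003$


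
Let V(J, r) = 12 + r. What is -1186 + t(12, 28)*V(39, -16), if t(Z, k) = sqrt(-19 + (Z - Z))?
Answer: -1186 - 4*I*sqrt(19) ≈ -1186.0 - 17.436*I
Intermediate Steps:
t(Z, k) = I*sqrt(19) (t(Z, k) = sqrt(-19 + 0) = sqrt(-19) = I*sqrt(19))
-1186 + t(12, 28)*V(39, -16) = -1186 + (I*sqrt(19))*(12 - 16) = -1186 + (I*sqrt(19))*(-4) = -1186 - 4*I*sqrt(19)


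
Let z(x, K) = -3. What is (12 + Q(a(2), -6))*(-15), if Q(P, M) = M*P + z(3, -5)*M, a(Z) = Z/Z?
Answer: -360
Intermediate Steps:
a(Z) = 1
Q(P, M) = -3*M + M*P (Q(P, M) = M*P - 3*M = -3*M + M*P)
(12 + Q(a(2), -6))*(-15) = (12 - 6*(-3 + 1))*(-15) = (12 - 6*(-2))*(-15) = (12 + 12)*(-15) = 24*(-15) = -360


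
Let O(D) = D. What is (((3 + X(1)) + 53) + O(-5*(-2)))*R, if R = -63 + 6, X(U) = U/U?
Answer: -3819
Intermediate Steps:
X(U) = 1
R = -57
(((3 + X(1)) + 53) + O(-5*(-2)))*R = (((3 + 1) + 53) - 5*(-2))*(-57) = ((4 + 53) + 10)*(-57) = (57 + 10)*(-57) = 67*(-57) = -3819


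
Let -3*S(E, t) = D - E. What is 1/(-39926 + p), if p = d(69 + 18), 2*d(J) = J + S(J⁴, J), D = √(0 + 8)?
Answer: 85575699/813688917704287 + 3*√2/813688917704287 ≈ 1.0517e-7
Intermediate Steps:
D = 2*√2 (D = √8 = 2*√2 ≈ 2.8284)
S(E, t) = -2*√2/3 + E/3 (S(E, t) = -(2*√2 - E)/3 = -(-E + 2*√2)/3 = -2*√2/3 + E/3)
d(J) = J/2 - √2/3 + J⁴/6 (d(J) = (J + (-2*√2/3 + J⁴/3))/2 = (J - 2*√2/3 + J⁴/3)/2 = J/2 - √2/3 + J⁴/6)
p = 9548337 - √2/3 (p = (69 + 18)/2 - √2/3 + (69 + 18)⁴/6 = (½)*87 - √2/3 + (⅙)*87⁴ = 87/2 - √2/3 + (⅙)*57289761 = 87/2 - √2/3 + 19096587/2 = 9548337 - √2/3 ≈ 9.5483e+6)
1/(-39926 + p) = 1/(-39926 + (9548337 - √2/3)) = 1/(9508411 - √2/3)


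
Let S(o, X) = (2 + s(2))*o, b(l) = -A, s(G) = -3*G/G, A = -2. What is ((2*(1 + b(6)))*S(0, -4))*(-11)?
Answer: 0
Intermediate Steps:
s(G) = -3 (s(G) = -3*1 = -3)
b(l) = 2 (b(l) = -1*(-2) = 2)
S(o, X) = -o (S(o, X) = (2 - 3)*o = -o)
((2*(1 + b(6)))*S(0, -4))*(-11) = ((2*(1 + 2))*(-1*0))*(-11) = ((2*3)*0)*(-11) = (6*0)*(-11) = 0*(-11) = 0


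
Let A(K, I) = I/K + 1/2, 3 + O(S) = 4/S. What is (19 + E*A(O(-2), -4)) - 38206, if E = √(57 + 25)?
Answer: -38187 + 13*√82/10 ≈ -38175.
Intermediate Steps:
O(S) = -3 + 4/S
E = √82 ≈ 9.0554
A(K, I) = ½ + I/K (A(K, I) = I/K + 1*(½) = I/K + ½ = ½ + I/K)
(19 + E*A(O(-2), -4)) - 38206 = (19 + √82*((-4 + (-3 + 4/(-2))/2)/(-3 + 4/(-2)))) - 38206 = (19 + √82*((-4 + (-3 + 4*(-½))/2)/(-3 + 4*(-½)))) - 38206 = (19 + √82*((-4 + (-3 - 2)/2)/(-3 - 2))) - 38206 = (19 + √82*((-4 + (½)*(-5))/(-5))) - 38206 = (19 + √82*(-(-4 - 5/2)/5)) - 38206 = (19 + √82*(-⅕*(-13/2))) - 38206 = (19 + √82*(13/10)) - 38206 = (19 + 13*√82/10) - 38206 = -38187 + 13*√82/10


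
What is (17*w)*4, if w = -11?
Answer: -748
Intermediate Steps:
(17*w)*4 = (17*(-11))*4 = -187*4 = -748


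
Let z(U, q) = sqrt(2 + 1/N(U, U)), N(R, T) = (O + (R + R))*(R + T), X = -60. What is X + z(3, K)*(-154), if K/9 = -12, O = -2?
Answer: -60 - 539*sqrt(6)/6 ≈ -280.05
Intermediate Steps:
K = -108 (K = 9*(-12) = -108)
N(R, T) = (-2 + 2*R)*(R + T) (N(R, T) = (-2 + (R + R))*(R + T) = (-2 + 2*R)*(R + T))
z(U, q) = sqrt(2 + 1/(-4*U + 4*U**2)) (z(U, q) = sqrt(2 + 1/(-2*U - 2*U + 2*U**2 + 2*U*U)) = sqrt(2 + 1/(-2*U - 2*U + 2*U**2 + 2*U**2)) = sqrt(2 + 1/(-4*U + 4*U**2)))
X + z(3, K)*(-154) = -60 + (sqrt((1 - 8*3 + 8*3**2)/(3*(-1 + 3)))/2)*(-154) = -60 + (sqrt((1/3)*(1 - 24 + 8*9)/2)/2)*(-154) = -60 + (sqrt((1/3)*(1/2)*(1 - 24 + 72))/2)*(-154) = -60 + (sqrt((1/3)*(1/2)*49)/2)*(-154) = -60 + (sqrt(49/6)/2)*(-154) = -60 + ((7*sqrt(6)/6)/2)*(-154) = -60 + (7*sqrt(6)/12)*(-154) = -60 - 539*sqrt(6)/6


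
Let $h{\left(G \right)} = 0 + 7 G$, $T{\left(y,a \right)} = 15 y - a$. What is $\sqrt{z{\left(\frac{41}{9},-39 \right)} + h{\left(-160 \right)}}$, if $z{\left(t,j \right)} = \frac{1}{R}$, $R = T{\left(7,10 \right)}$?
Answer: $\frac{i \sqrt{10107905}}{95} \approx 33.466 i$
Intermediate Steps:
$T{\left(y,a \right)} = - a + 15 y$
$h{\left(G \right)} = 7 G$
$R = 95$ ($R = \left(-1\right) 10 + 15 \cdot 7 = -10 + 105 = 95$)
$z{\left(t,j \right)} = \frac{1}{95}$
$\sqrt{z{\left(\frac{41}{9},-39 \right)} + h{\left(-160 \right)}} = \sqrt{\frac{1}{95} + 7 \left(-160\right)} = \sqrt{\frac{1}{95} - 1120} = \sqrt{- \frac{106399}{95}} = \frac{i \sqrt{10107905}}{95}$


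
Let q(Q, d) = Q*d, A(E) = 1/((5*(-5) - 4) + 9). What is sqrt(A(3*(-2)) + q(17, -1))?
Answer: I*sqrt(1705)/10 ≈ 4.1292*I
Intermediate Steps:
A(E) = -1/20 (A(E) = 1/((-25 - 4) + 9) = 1/(-29 + 9) = 1/(-20) = -1/20)
sqrt(A(3*(-2)) + q(17, -1)) = sqrt(-1/20 + 17*(-1)) = sqrt(-1/20 - 17) = sqrt(-341/20) = I*sqrt(1705)/10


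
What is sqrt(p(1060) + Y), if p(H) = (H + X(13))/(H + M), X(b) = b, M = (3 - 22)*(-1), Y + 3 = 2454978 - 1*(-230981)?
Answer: sqrt(3127101257163)/1079 ≈ 1638.9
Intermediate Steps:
Y = 2685956 (Y = -3 + (2454978 - 1*(-230981)) = -3 + (2454978 + 230981) = -3 + 2685959 = 2685956)
M = 19 (M = -19*(-1) = 19)
p(H) = (13 + H)/(19 + H) (p(H) = (H + 13)/(H + 19) = (13 + H)/(19 + H))
sqrt(p(1060) + Y) = sqrt((13 + 1060)/(19 + 1060) + 2685956) = sqrt(1073/1079 + 2685956) = sqrt(2898147597/1079) = sqrt(3127101257163)/1079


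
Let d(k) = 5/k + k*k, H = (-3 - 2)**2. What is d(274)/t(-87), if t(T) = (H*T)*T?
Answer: 6856943/17282550 ≈ 0.39676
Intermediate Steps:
H = 25 (H = (-5)**2 = 25)
d(k) = k**2 + 5/k (d(k) = 5/k + k**2 = k**2 + 5/k)
t(T) = 25*T**2 (t(T) = (25*T)*T = 25*T**2)
d(274)/t(-87) = ((5 + 274**3)/274)/((25*(-87)**2)) = ((5 + 20570824)/274)/((25*7569)) = ((1/274)*20570829)/189225 = (20570829/274)*(1/189225) = 6856943/17282550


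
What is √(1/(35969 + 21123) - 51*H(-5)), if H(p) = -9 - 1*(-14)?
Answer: I*√207792885307/28546 ≈ 15.969*I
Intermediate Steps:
H(p) = 5 (H(p) = -9 + 14 = 5)
√(1/(35969 + 21123) - 51*H(-5)) = √(1/(35969 + 21123) - 51*5) = √(1/57092 - 255) = √(-14558459/57092) = I*√207792885307/28546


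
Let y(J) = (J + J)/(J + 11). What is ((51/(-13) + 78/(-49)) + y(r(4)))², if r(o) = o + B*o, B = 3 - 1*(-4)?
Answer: 12164104681/750266881 ≈ 16.213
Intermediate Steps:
B = 7 (B = 3 + 4 = 7)
r(o) = 8*o (r(o) = o + 7*o = 8*o)
y(J) = 2*J/(11 + J) (y(J) = (2*J)/(11 + J) = 2*J/(11 + J))
((51/(-13) + 78/(-49)) + y(r(4)))² = ((51/(-13) + 78/(-49)) + 2*(8*4)/(11 + 8*4))² = ((51*(-1/13) + 78*(-1/49)) + 2*32/(11 + 32))² = ((-51/13 - 78/49) + 2*32/43)² = (-3513/637 + 2*32*(1/43))² = (-3513/637 + 64/43)² = (-110291/27391)² = 12164104681/750266881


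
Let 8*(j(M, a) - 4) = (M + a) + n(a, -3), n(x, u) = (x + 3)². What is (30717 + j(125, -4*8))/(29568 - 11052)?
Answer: 41117/24688 ≈ 1.6655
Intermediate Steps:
n(x, u) = (3 + x)²
j(M, a) = 4 + M/8 + a/8 + (3 + a)²/8 (j(M, a) = 4 + ((M + a) + (3 + a)²)/8 = 4 + (M + a + (3 + a)²)/8 = 4 + (M/8 + a/8 + (3 + a)²/8) = 4 + M/8 + a/8 + (3 + a)²/8)
(30717 + j(125, -4*8))/(29568 - 11052) = (30717 + (4 + (⅛)*125 + (-4*8)/8 + (3 - 4*8)²/8))/(29568 - 11052) = (30717 + (4 + 125/8 + (⅛)*(-32) + (3 - 32)²/8))/18516 = (30717 + (4 + 125/8 - 4 + (⅛)*(-29)²))*(1/18516) = (30717 + (4 + 125/8 - 4 + (⅛)*841))*(1/18516) = (30717 + (4 + 125/8 - 4 + 841/8))*(1/18516) = (30717 + 483/4)*(1/18516) = (123351/4)*(1/18516) = 41117/24688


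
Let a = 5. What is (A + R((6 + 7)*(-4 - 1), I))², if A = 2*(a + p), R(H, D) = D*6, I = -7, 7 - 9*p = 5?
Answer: 80656/81 ≈ 995.75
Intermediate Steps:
p = 2/9 (p = 7/9 - ⅑*5 = 7/9 - 5/9 = 2/9 ≈ 0.22222)
R(H, D) = 6*D
A = 94/9 (A = 2*(5 + 2/9) = 2*(47/9) = 94/9 ≈ 10.444)
(A + R((6 + 7)*(-4 - 1), I))² = (94/9 + 6*(-7))² = (94/9 - 42)² = (-284/9)² = 80656/81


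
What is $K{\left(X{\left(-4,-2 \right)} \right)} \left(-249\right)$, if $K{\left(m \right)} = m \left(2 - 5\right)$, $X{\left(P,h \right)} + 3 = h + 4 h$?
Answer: $-9711$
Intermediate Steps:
$X{\left(P,h \right)} = -3 + 5 h$ ($X{\left(P,h \right)} = -3 + \left(h + 4 h\right) = -3 + 5 h$)
$K{\left(m \right)} = - 3 m$ ($K{\left(m \right)} = m \left(-3\right) = - 3 m$)
$K{\left(X{\left(-4,-2 \right)} \right)} \left(-249\right) = - 3 \left(-3 + 5 \left(-2\right)\right) \left(-249\right) = - 3 \left(-3 - 10\right) \left(-249\right) = \left(-3\right) \left(-13\right) \left(-249\right) = 39 \left(-249\right) = -9711$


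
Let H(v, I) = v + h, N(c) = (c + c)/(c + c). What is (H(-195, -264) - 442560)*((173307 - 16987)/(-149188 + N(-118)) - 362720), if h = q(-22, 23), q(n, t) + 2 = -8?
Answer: 23959459760014400/149187 ≈ 1.6060e+11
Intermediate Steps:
q(n, t) = -10 (q(n, t) = -2 - 8 = -10)
N(c) = 1 (N(c) = (2*c)/((2*c)) = (2*c)*(1/(2*c)) = 1)
h = -10
H(v, I) = -10 + v (H(v, I) = v - 10 = -10 + v)
(H(-195, -264) - 442560)*((173307 - 16987)/(-149188 + N(-118)) - 362720) = ((-10 - 195) - 442560)*((173307 - 16987)/(-149188 + 1) - 362720) = (-205 - 442560)*(156320/(-149187) - 362720) = -442765*(156320*(-1/149187) - 362720) = -442765*(-156320/149187 - 362720) = -442765*(-54113264960/149187) = 23959459760014400/149187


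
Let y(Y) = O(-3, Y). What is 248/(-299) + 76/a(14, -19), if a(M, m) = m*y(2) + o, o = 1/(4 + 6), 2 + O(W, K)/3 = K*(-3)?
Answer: -903888/1363739 ≈ -0.66280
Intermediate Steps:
O(W, K) = -6 - 9*K (O(W, K) = -6 + 3*(K*(-3)) = -6 + 3*(-3*K) = -6 - 9*K)
y(Y) = -6 - 9*Y
o = 1/10 ≈ 0.10000
a(M, m) = 1/10 - 24*m (a(M, m) = m*(-6 - 9*2) + 1/10 = m*(-6 - 18) + 1/10 = m*(-24) + 1/10 = -24*m + 1/10 = 1/10 - 24*m)
248/(-299) + 76/a(14, -19) = 248/(-299) + 76/(1/10 - 24*(-19)) = 248*(-1/299) + 76/(1/10 + 456) = -248/299 + 76/(4561/10) = -248/299 + 76*(10/4561) = -248/299 + 760/4561 = -903888/1363739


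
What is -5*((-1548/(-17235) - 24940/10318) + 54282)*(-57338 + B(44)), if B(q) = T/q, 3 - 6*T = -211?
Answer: 338221033236130551/21734867 ≈ 1.5561e+10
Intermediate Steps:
T = 107/3 (T = ½ - ⅙*(-211) = ½ + 211/6 = 107/3 ≈ 35.667)
B(q) = 107/(3*q)
-5*((-1548/(-17235) - 24940/10318) + 54282)*(-57338 + B(44)) = -5*((-1548/(-17235) - 24940/10318) + 54282)*(-57338 + (107/3)/44) = -5*((-1548*(-1/17235) - 24940*1/10318) + 54282)*(-57338 + (107/3)*(1/44)) = -5*((172/1915 - 12470/5159) + 54282)*(-57338 + 107/132) = -5*(-22992702/9879485 + 54282)*(-7568509)/132 = -536255212068*(-7568509)/(1975897*132) = -5*(-338221033236130551/108674335) = 338221033236130551/21734867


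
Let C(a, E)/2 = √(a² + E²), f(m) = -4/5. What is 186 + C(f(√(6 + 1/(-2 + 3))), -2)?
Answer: 186 + 4*√29/5 ≈ 190.31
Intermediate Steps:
f(m) = -⅘ (f(m) = -4*⅕ = -⅘)
C(a, E) = 2*√(E² + a²) (C(a, E) = 2*√(a² + E²) = 2*√(E² + a²))
186 + C(f(√(6 + 1/(-2 + 3))), -2) = 186 + 2*√((-2)² + (-⅘)²) = 186 + 2*√(4 + 16/25) = 186 + 2*√(116/25) = 186 + 2*(2*√29/5) = 186 + 4*√29/5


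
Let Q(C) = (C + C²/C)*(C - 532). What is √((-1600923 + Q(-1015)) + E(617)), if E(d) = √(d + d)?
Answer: √(1539487 + √1234) ≈ 1240.8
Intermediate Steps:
Q(C) = 2*C*(-532 + C) (Q(C) = (C + C)*(-532 + C) = (2*C)*(-532 + C) = 2*C*(-532 + C))
E(d) = √2*√d (E(d) = √(2*d) = √2*√d)
√((-1600923 + Q(-1015)) + E(617)) = √((-1600923 + 2*(-1015)*(-532 - 1015)) + √2*√617) = √((-1600923 + 2*(-1015)*(-1547)) + √1234) = √((-1600923 + 3140410) + √1234) = √(1539487 + √1234)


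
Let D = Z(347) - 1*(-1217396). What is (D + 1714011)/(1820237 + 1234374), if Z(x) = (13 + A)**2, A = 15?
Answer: 2932191/3054611 ≈ 0.95992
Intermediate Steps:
Z(x) = 784 (Z(x) = (13 + 15)**2 = 28**2 = 784)
D = 1218180 (D = 784 - 1*(-1217396) = 784 + 1217396 = 1218180)
(D + 1714011)/(1820237 + 1234374) = (1218180 + 1714011)/(1820237 + 1234374) = 2932191/3054611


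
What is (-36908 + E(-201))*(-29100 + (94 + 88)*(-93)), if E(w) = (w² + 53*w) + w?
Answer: 338797386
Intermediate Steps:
E(w) = w² + 54*w
(-36908 + E(-201))*(-29100 + (94 + 88)*(-93)) = (-36908 - 201*(54 - 201))*(-29100 + (94 + 88)*(-93)) = (-36908 - 201*(-147))*(-29100 + 182*(-93)) = (-36908 + 29547)*(-29100 - 16926) = -7361*(-46026) = 338797386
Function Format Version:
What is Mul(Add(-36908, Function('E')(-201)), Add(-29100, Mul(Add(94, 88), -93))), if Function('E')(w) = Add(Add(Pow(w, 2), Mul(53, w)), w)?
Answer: 338797386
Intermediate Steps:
Function('E')(w) = Add(Pow(w, 2), Mul(54, w))
Mul(Add(-36908, Function('E')(-201)), Add(-29100, Mul(Add(94, 88), -93))) = Mul(Add(-36908, Mul(-201, Add(54, -201))), Add(-29100, Mul(Add(94, 88), -93))) = Mul(Add(-36908, Mul(-201, -147)), Add(-29100, Mul(182, -93))) = Mul(Add(-36908, 29547), Add(-29100, -16926)) = Mul(-7361, -46026) = 338797386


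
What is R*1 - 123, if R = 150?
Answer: 27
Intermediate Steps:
R*1 - 123 = 150*1 - 123 = 150 - 123 = 27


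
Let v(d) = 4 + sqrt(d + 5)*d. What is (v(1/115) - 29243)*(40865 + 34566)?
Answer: -2205527009 + 1810344*sqrt(115)/13225 ≈ -2.2055e+9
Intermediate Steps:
v(d) = 4 + d*sqrt(5 + d) (v(d) = 4 + sqrt(5 + d)*d = 4 + d*sqrt(5 + d))
(v(1/115) - 29243)*(40865 + 34566) = ((4 + sqrt(5 + 1/115)/115) - 29243)*(40865 + 34566) = ((4 + sqrt(5 + 1/115)/115) - 29243)*75431 = ((4 + sqrt(576/115)/115) - 29243)*75431 = ((4 + (24*sqrt(115)/115)/115) - 29243)*75431 = ((4 + 24*sqrt(115)/13225) - 29243)*75431 = (-29239 + 24*sqrt(115)/13225)*75431 = -2205527009 + 1810344*sqrt(115)/13225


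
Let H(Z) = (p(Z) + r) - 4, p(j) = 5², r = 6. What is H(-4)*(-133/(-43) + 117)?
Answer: 139428/43 ≈ 3242.5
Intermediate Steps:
p(j) = 25
H(Z) = 27 (H(Z) = (25 + 6) - 4 = 31 - 4 = 27)
H(-4)*(-133/(-43) + 117) = 27*(-133/(-43) + 117) = 27*(-133*(-1/43) + 117) = 27*(133/43 + 117) = 27*(5164/43) = 139428/43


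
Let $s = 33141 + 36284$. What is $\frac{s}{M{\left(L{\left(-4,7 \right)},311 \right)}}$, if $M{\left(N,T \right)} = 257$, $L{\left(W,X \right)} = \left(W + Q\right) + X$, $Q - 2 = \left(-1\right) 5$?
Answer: $\frac{69425}{257} \approx 270.14$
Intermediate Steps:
$Q = -3$ ($Q = 2 - 5 = -3$)
$L{\left(W,X \right)} = -3 + W + X$ ($L{\left(W,X \right)} = \left(W - 3\right) + X = \left(-3 + W\right) + X = -3 + W + X$)
$s = 69425$
$\frac{s}{M{\left(L{\left(-4,7 \right)},311 \right)}} = \frac{69425}{257}$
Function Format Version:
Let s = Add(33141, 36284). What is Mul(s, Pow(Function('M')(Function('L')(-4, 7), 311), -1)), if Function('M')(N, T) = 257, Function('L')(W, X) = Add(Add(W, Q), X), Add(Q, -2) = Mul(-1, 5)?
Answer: Rational(69425, 257) ≈ 270.14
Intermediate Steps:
Q = -3 (Q = Add(2, Mul(-1, 5)) = Add(2, -5) = -3)
Function('L')(W, X) = Add(-3, W, X) (Function('L')(W, X) = Add(Add(W, -3), X) = Add(Add(-3, W), X) = Add(-3, W, X))
s = 69425
Mul(s, Pow(Function('M')(Function('L')(-4, 7), 311), -1)) = Mul(69425, Pow(257, -1)) = Mul(69425, Rational(1, 257)) = Rational(69425, 257)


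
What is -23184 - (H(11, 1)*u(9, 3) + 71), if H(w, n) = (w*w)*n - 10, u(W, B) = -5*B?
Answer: -21590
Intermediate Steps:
H(w, n) = -10 + n*w² (H(w, n) = w²*n - 10 = n*w² - 10 = -10 + n*w²)
-23184 - (H(11, 1)*u(9, 3) + 71) = -23184 - ((-10 + 1*11²)*(-5*3) + 71) = -23184 - ((-10 + 1*121)*(-15) + 71) = -23184 - ((-10 + 121)*(-15) + 71) = -23184 - (111*(-15) + 71) = -23184 - (-1665 + 71) = -23184 - 1*(-1594) = -23184 + 1594 = -21590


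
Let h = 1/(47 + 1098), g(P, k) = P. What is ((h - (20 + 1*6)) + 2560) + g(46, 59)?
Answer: 2954101/1145 ≈ 2580.0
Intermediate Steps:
h = 1/1145 ≈ 0.00087336
((h - (20 + 1*6)) + 2560) + g(46, 59) = ((1/1145 - (20 + 1*6)) + 2560) + 46 = ((1/1145 - (20 + 6)) + 2560) + 46 = ((1/1145 - 1*26) + 2560) + 46 = ((1/1145 - 26) + 2560) + 46 = (-29769/1145 + 2560) + 46 = 2901431/1145 + 46 = 2954101/1145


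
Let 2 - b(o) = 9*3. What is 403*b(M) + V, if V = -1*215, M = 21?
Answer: -10290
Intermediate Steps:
b(o) = -25 (b(o) = 2 - 9*3 = 2 - 1*27 = 2 - 27 = -25)
V = -215
403*b(M) + V = 403*(-25) - 215 = -10075 - 215 = -10290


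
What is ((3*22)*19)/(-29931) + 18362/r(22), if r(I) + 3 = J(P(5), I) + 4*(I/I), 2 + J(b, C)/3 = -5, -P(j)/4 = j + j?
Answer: -8327547/9070 ≈ -918.14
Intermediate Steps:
P(j) = -8*j (P(j) = -4*(j + j) = -8*j)
J(b, C) = -21 (J(b, C) = -6 + 3*(-5) = -6 - 15 = -21)
r(I) = -20 (r(I) = -3 + (-21 + 4*(I/I)) = -3 + (-21 + 4*1) = -3 + (-21 + 4) = -3 - 17 = -20)
((3*22)*19)/(-29931) + 18362/r(22) = ((3*22)*19)/(-29931) + 18362/(-20) = (66*19)*(-1/29931) + 18362*(-1/20) = 1254*(-1/29931) - 9181/10 = -38/907 - 9181/10 = -8327547/9070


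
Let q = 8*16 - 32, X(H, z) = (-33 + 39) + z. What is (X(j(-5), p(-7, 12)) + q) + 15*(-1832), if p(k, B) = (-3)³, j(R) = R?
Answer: -27405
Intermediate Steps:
p(k, B) = -27
X(H, z) = 6 + z
q = 96 (q = 128 - 32 = 96)
(X(j(-5), p(-7, 12)) + q) + 15*(-1832) = ((6 - 27) + 96) + 15*(-1832) = (-21 + 96) - 27480 = 75 - 27480 = -27405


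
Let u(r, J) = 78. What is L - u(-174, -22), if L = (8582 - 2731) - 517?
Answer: 5256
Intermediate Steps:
L = 5334 (L = 5851 - 517 = 5334)
L - u(-174, -22) = 5334 - 1*78 = 5334 - 78 = 5256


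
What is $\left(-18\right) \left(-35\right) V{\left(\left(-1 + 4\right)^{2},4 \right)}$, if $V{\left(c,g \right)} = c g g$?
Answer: $90720$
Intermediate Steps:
$V{\left(c,g \right)} = c g^{2}$
$\left(-18\right) \left(-35\right) V{\left(\left(-1 + 4\right)^{2},4 \right)} = \left(-18\right) \left(-35\right) \left(-1 + 4\right)^{2} \cdot 4^{2} = 630 \cdot 3^{2} \cdot 16 = 630 \cdot 9 \cdot 16 = 630 \cdot 144 = 90720$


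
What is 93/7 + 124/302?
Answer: 14477/1057 ≈ 13.696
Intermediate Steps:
93/7 + 124/302 = 93*(⅐) + 124*(1/302) = 93/7 + 62/151 = 14477/1057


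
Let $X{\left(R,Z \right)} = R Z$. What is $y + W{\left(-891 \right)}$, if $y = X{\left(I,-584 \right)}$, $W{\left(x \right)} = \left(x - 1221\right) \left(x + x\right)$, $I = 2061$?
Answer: $2559960$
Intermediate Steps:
$W{\left(x \right)} = 2 x \left(-1221 + x\right)$ ($W{\left(x \right)} = \left(-1221 + x\right) 2 x = 2 x \left(-1221 + x\right)$)
$y = -1203624$ ($y = 2061 \left(-584\right) = -1203624$)
$y + W{\left(-891 \right)} = -1203624 + 2 \left(-891\right) \left(-1221 - 891\right) = -1203624 + 2 \left(-891\right) \left(-2112\right) = -1203624 + 3763584 = 2559960$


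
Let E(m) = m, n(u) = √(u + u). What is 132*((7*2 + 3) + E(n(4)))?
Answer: 2244 + 264*√2 ≈ 2617.4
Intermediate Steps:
n(u) = √2*√u (n(u) = √(2*u) = √2*√u)
132*((7*2 + 3) + E(n(4))) = 132*((7*2 + 3) + √2*√4) = 132*((14 + 3) + √2*2) = 132*(17 + 2*√2) = 2244 + 264*√2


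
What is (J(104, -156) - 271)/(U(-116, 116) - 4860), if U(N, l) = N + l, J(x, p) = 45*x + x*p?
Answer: 2363/972 ≈ 2.4311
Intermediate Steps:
J(x, p) = 45*x + p*x
(J(104, -156) - 271)/(U(-116, 116) - 4860) = (104*(45 - 156) - 271)/((-116 + 116) - 4860) = (104*(-111) - 271)/(0 - 4860) = (-11544 - 271)/(-4860) = -11815*(-1/4860) = 2363/972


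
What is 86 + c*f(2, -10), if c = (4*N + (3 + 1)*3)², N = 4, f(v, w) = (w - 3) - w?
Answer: -2266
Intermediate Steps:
f(v, w) = -3 (f(v, w) = (-3 + w) - w = -3)
c = 784 (c = (4*4 + (3 + 1)*3)² = (16 + 4*3)² = (16 + 12)² = 28² = 784)
86 + c*f(2, -10) = 86 + 784*(-3) = 86 - 2352 = -2266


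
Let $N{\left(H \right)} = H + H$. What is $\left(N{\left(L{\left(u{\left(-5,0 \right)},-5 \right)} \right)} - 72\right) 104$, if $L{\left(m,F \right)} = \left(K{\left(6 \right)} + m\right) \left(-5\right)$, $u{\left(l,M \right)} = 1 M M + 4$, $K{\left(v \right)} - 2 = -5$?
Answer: $-8528$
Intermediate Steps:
$K{\left(v \right)} = -3$ ($K{\left(v \right)} = 2 - 5 = -3$)
$u{\left(l,M \right)} = 4 + M^{2}$ ($u{\left(l,M \right)} = M M + 4 = M^{2} + 4 = 4 + M^{2}$)
$L{\left(m,F \right)} = 15 - 5 m$ ($L{\left(m,F \right)} = \left(-3 + m\right) \left(-5\right) = 15 - 5 m$)
$N{\left(H \right)} = 2 H$
$\left(N{\left(L{\left(u{\left(-5,0 \right)},-5 \right)} \right)} - 72\right) 104 = \left(2 \left(15 - 5 \left(4 + 0^{2}\right)\right) - 72\right) 104 = \left(2 \left(15 - 5 \left(4 + 0\right)\right) - 72\right) 104 = \left(2 \left(15 - 20\right) - 72\right) 104 = \left(2 \left(-5\right) - 72\right) 104 = \left(-10 - 72\right) 104 = \left(-82\right) 104 = -8528$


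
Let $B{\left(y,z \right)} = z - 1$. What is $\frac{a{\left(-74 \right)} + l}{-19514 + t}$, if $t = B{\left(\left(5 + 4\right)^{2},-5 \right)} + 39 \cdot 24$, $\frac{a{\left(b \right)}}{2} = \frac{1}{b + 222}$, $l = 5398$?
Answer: $- \frac{399453}{1375216} \approx -0.29047$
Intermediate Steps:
$B{\left(y,z \right)} = -1 + z$ ($B{\left(y,z \right)} = z - 1 = -1 + z$)
$a{\left(b \right)} = \frac{2}{222 + b}$ ($a{\left(b \right)} = \frac{2}{b + 222} = \frac{2}{222 + b}$)
$t = 930$ ($t = \left(-1 - 5\right) + 39 \cdot 24 = -6 + 936 = 930$)
$\frac{a{\left(-74 \right)} + l}{-19514 + t} = \frac{\frac{2}{222 - 74} + 5398}{-19514 + 930} = \frac{\frac{2}{148} + 5398}{-18584} = \left(2 \cdot \frac{1}{148} + 5398\right) \left(- \frac{1}{18584}\right) = \left(\frac{1}{74} + 5398\right) \left(- \frac{1}{18584}\right) = \frac{399453}{74} \left(- \frac{1}{18584}\right) = - \frac{399453}{1375216}$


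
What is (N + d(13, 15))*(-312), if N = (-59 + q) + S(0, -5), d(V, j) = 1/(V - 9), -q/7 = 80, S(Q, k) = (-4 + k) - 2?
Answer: 196482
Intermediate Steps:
S(Q, k) = -6 + k
q = -560 (q = -7*80 = -560)
d(V, j) = 1/(-9 + V)
N = -630 (N = (-59 - 560) + (-6 - 5) = -619 - 11 = -630)
(N + d(13, 15))*(-312) = (-630 + 1/(-9 + 13))*(-312) = (-630 + 1/4)*(-312) = -2519/4*(-312) = 196482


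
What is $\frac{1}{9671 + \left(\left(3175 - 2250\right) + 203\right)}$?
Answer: $\frac{1}{10799} \approx 9.2601 \cdot 10^{-5}$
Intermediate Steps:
$\frac{1}{9671 + \left(\left(3175 - 2250\right) + 203\right)} = \frac{1}{9671 + \left(925 + 203\right)} = \frac{1}{9671 + 1128} = \frac{1}{10799}$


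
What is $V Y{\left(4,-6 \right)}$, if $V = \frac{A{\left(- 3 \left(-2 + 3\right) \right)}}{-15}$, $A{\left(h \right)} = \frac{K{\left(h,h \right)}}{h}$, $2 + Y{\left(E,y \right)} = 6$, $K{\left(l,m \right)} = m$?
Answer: $- \frac{4}{15} \approx -0.26667$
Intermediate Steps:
$Y{\left(E,y \right)} = 4$ ($Y{\left(E,y \right)} = -2 + 6 = 4$)
$A{\left(h \right)} = 1$ ($A{\left(h \right)} = \frac{h}{h} = 1$)
$V = - \frac{1}{15}$ ($V = 1 \frac{1}{-15} = 1 \left(- \frac{1}{15}\right) = - \frac{1}{15} \approx -0.066667$)
$V Y{\left(4,-6 \right)} = \left(- \frac{1}{15}\right) 4 = - \frac{4}{15}$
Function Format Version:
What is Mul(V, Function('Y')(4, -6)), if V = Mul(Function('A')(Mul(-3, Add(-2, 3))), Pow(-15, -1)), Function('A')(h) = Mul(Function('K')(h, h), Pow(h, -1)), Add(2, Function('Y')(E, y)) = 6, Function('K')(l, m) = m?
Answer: Rational(-4, 15) ≈ -0.26667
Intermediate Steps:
Function('Y')(E, y) = 4 (Function('Y')(E, y) = Add(-2, 6) = 4)
Function('A')(h) = 1 (Function('A')(h) = Mul(h, Pow(h, -1)) = 1)
V = Rational(-1, 15) (V = Mul(1, Pow(-15, -1)) = Mul(1, Rational(-1, 15)) = Rational(-1, 15) ≈ -0.066667)
Mul(V, Function('Y')(4, -6)) = Mul(Rational(-1, 15), 4) = Rational(-4, 15)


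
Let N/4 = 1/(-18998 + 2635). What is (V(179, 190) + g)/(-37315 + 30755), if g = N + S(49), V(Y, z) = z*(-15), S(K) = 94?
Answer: 2818527/6708830 ≈ 0.42012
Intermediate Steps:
N = -4/16363 (N = 4/(-18998 + 2635) = 4/(-16363) = 4*(-1/16363) = -4/16363 ≈ -0.00024445)
V(Y, z) = -15*z
g = 1538118/16363 (g = -4/16363 + 94 = 1538118/16363 ≈ 94.000)
(V(179, 190) + g)/(-37315 + 30755) = (-15*190 + 1538118/16363)/(-37315 + 30755) = (-2850 + 1538118/16363)/(-6560) = -45096432/16363*(-1/6560) = 2818527/6708830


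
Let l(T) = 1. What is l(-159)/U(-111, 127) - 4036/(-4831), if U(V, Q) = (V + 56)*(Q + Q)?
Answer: 56378089/67489070 ≈ 0.83537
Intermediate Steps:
U(V, Q) = 2*Q*(56 + V) (U(V, Q) = (56 + V)*(2*Q) = 2*Q*(56 + V))
l(-159)/U(-111, 127) - 4036/(-4831) = 1/(2*127*(56 - 111)) - 4036/(-4831) = 1/(2*127*(-55)) - 4036*(-1/4831) = 1/(-13970) + 4036/4831 = 1*(-1/13970) + 4036/4831 = -1/13970 + 4036/4831 = 56378089/67489070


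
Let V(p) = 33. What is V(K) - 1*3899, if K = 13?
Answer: -3866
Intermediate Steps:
V(K) - 1*3899 = 33 - 1*3899 = 33 - 3899 = -3866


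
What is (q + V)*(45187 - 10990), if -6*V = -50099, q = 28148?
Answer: 2496232813/2 ≈ 1.2481e+9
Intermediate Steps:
V = 50099/6 (V = -⅙*(-50099) = 50099/6 ≈ 8349.8)
(q + V)*(45187 - 10990) = (28148 + 50099/6)*(45187 - 10990) = (218987/6)*34197 = 2496232813/2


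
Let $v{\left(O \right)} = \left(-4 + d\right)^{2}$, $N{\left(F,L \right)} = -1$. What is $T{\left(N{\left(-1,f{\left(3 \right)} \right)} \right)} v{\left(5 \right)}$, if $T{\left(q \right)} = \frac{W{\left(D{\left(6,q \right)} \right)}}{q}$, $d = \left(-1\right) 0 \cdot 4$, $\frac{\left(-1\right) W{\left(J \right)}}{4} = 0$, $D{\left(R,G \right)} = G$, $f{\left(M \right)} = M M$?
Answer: $0$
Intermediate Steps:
$f{\left(M \right)} = M^{2}$
$W{\left(J \right)} = 0$ ($W{\left(J \right)} = \left(-4\right) 0 = 0$)
$d = 0$ ($d = 0 \cdot 4 = 0$)
$T{\left(q \right)} = 0$ ($T{\left(q \right)} = \frac{0}{q} = 0$)
$v{\left(O \right)} = 16$ ($v{\left(O \right)} = \left(-4 + 0\right)^{2} = \left(-4\right)^{2} = 16$)
$T{\left(N{\left(-1,f{\left(3 \right)} \right)} \right)} v{\left(5 \right)} = 0 \cdot 16 = 0$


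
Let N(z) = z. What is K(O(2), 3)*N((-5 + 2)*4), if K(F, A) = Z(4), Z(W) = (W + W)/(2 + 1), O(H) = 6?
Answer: -32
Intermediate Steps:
Z(W) = 2*W/3 (Z(W) = (2*W)/3 = (2*W)*(⅓) = 2*W/3)
K(F, A) = 8/3 (K(F, A) = (⅔)*4 = 8/3)
K(O(2), 3)*N((-5 + 2)*4) = 8*((-5 + 2)*4)/3 = 8*(-3*4)/3 = (8/3)*(-12) = -32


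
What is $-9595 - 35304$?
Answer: $-44899$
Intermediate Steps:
$-9595 - 35304 = -44899$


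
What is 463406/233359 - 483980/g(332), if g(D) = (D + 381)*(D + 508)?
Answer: 1175728805/998309802 ≈ 1.1777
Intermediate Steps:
g(D) = (381 + D)*(508 + D)
463406/233359 - 483980/g(332) = 463406/233359 - 483980/(193548 + 332**2 + 889*332) = 463406*(1/233359) - 483980/(193548 + 110224 + 295148) = 463406/233359 - 483980/598920 = 463406/233359 - 483980*1/598920 = 463406/233359 - 3457/4278 = 1175728805/998309802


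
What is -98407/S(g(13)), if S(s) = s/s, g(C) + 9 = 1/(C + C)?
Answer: -98407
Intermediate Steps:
g(C) = -9 + 1/(2*C) (g(C) = -9 + 1/(C + C) = -9 + 1/(2*C))
S(s) = 1
-98407/S(g(13)) = -98407/1 = -98407*1 = -98407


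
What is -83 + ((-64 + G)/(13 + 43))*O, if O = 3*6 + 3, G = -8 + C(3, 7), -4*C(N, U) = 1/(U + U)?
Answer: -49283/448 ≈ -110.01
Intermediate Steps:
C(N, U) = -1/(8*U) (C(N, U) = -1/(4*(U + U)) = -1/(2*U)/4 = -1/(8*U))
G = -449/56 (G = -8 - ⅛/7 = -8 - ⅛*⅐ = -8 - 1/56 = -449/56 ≈ -8.0179)
O = 21 (O = 18 + 3 = 21)
-83 + ((-64 + G)/(13 + 43))*O = -83 + ((-64 - 449/56)/(13 + 43))*21 = -83 - 4033/56/56*21 = -83 - 4033/56*1/56*21 = -83 - 4033/3136*21 = -83 - 12099/448 = -49283/448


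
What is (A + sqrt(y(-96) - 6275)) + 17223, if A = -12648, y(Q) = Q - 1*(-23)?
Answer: 4575 + 46*I*sqrt(3) ≈ 4575.0 + 79.674*I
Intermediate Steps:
y(Q) = 23 + Q (y(Q) = Q + 23 = 23 + Q)
(A + sqrt(y(-96) - 6275)) + 17223 = (-12648 + sqrt((23 - 96) - 6275)) + 17223 = (-12648 + sqrt(-73 - 6275)) + 17223 = (-12648 + sqrt(-6348)) + 17223 = (-12648 + 46*I*sqrt(3)) + 17223 = 4575 + 46*I*sqrt(3)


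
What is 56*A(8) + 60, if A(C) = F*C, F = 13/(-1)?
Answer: -5764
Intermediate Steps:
F = -13 (F = 13*(-1) = -13)
A(C) = -13*C
56*A(8) + 60 = 56*(-13*8) + 60 = 56*(-104) + 60 = -5824 + 60 = -5764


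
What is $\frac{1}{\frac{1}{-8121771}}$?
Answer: $-8121771$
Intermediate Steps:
$\frac{1}{\frac{1}{-8121771}} = \frac{1}{- \frac{1}{8121771}} = -8121771$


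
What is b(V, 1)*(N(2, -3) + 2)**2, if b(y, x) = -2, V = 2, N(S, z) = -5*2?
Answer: -128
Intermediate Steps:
N(S, z) = -10
b(V, 1)*(N(2, -3) + 2)**2 = -2*(-10 + 2)**2 = -2*(-8)**2 = -2*64 = -128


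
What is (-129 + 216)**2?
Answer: 7569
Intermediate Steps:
(-129 + 216)**2 = 87**2 = 7569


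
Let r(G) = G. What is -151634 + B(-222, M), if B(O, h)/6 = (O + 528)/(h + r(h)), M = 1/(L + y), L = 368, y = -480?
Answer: -254450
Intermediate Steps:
M = -1/112 (M = 1/(368 - 480) = 1/(-112) = -1/112 ≈ -0.0089286)
B(O, h) = 3*(528 + O)/h (B(O, h) = 6*((O + 528)/(h + h)) = 6*((528 + O)/((2*h))) = 6*((528 + O)*(1/(2*h))) = 6*((528 + O)/(2*h)) = 3*(528 + O)/h)
-151634 + B(-222, M) = -151634 + 3*(528 - 222)/(-1/112) = -151634 + 3*(-112)*306 = -151634 - 102816 = -254450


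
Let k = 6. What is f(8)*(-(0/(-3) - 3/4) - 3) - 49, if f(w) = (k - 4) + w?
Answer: -143/2 ≈ -71.500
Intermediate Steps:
f(w) = 2 + w (f(w) = (6 - 4) + w = 2 + w)
f(8)*(-(0/(-3) - 3/4) - 3) - 49 = (2 + 8)*(-(0/(-3) - 3/4) - 3) - 49 = 10*(-(0*(-1/3) - 3*1/4) - 3) - 49 = 10*(-(0 - 3/4) - 3) - 49 = 10*(-1*(-3/4) - 3) - 49 = 10*(3/4 - 3) - 49 = 10*(-9/4) - 49 = -45/2 - 49 = -143/2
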